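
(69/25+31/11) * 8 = 12272/275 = 44.63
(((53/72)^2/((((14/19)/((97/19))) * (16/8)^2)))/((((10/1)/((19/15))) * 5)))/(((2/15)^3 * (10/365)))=377920051/1032192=366.13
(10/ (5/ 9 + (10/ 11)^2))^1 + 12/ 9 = 8.57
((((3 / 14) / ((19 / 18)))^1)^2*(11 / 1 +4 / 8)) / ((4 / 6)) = 50301 / 70756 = 0.71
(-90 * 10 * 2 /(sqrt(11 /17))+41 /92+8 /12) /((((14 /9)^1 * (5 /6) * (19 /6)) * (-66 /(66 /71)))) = -8289 /2171890+58320 * sqrt(187) /103873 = 7.67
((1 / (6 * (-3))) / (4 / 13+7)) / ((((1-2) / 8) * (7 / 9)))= 52 / 665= 0.08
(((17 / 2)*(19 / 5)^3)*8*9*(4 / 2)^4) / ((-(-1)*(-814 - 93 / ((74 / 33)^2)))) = -645.42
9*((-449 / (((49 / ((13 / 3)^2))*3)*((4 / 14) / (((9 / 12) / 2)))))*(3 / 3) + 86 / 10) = -336061 / 560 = -600.11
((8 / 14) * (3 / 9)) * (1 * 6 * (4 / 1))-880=-6128 / 7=-875.43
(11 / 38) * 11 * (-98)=-5929 / 19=-312.05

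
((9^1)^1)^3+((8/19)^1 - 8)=721.42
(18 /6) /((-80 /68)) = -51 /20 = -2.55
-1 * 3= -3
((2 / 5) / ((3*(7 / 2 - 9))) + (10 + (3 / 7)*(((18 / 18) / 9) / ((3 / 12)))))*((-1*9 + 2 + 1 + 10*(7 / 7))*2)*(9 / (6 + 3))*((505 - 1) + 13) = 1471664 / 35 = 42047.54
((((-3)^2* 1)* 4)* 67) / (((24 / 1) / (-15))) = -3015 / 2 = -1507.50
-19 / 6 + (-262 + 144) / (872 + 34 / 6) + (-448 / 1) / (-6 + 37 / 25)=171044537 / 1785174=95.81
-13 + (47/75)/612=-13.00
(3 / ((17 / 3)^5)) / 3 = 243 / 1419857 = 0.00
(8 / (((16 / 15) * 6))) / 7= 0.18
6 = 6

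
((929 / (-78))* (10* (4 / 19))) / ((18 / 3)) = -9290 / 2223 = -4.18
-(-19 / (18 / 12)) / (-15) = -38 / 45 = -0.84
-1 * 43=-43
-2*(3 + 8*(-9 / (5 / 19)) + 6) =529.20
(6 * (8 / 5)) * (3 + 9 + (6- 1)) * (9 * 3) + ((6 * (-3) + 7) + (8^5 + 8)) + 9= 185902 / 5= 37180.40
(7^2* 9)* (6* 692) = 1831032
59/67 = 0.88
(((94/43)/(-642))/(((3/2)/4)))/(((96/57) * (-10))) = 893/1656360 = 0.00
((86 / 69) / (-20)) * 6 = -0.37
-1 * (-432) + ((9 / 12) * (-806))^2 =1463409 / 4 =365852.25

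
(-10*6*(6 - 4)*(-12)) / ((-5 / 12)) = -3456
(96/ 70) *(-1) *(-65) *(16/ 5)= 9984/ 35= 285.26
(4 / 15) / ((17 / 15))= 4 / 17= 0.24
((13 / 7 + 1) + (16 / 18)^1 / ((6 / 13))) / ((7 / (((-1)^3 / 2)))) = -452 / 1323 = -0.34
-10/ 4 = -5/ 2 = -2.50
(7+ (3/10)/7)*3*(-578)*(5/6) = -142477/14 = -10176.93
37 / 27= 1.37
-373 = -373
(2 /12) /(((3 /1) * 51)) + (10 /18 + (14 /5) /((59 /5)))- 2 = -65323 /54162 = -1.21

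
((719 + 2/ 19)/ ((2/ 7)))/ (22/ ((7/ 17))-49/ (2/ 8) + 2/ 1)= -669487/ 37392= -17.90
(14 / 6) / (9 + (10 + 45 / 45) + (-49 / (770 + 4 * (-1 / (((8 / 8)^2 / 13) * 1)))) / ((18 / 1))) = 30156 / 258431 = 0.12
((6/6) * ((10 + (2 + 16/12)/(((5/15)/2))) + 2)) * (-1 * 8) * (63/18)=-896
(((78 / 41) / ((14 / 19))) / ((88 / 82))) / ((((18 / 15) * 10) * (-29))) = -247 / 35728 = -0.01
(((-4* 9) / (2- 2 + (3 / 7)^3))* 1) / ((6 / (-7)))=4802 / 9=533.56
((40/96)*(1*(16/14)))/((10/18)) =6/7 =0.86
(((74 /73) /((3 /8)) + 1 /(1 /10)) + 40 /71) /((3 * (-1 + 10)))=206282 /419823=0.49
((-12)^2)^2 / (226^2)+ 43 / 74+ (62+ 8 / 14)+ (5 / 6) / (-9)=5667099794 / 89293617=63.47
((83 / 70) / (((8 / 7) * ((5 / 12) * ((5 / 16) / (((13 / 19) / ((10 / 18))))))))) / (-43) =-0.23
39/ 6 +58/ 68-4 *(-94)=6517/ 17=383.35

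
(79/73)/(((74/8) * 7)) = 316/18907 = 0.02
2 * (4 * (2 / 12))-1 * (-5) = 19 / 3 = 6.33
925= 925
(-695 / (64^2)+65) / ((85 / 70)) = 53.39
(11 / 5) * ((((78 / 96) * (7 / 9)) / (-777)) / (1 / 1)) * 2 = -0.00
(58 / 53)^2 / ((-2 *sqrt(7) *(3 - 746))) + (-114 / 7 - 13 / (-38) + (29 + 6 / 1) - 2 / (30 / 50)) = 1682 *sqrt(7) / 14609609 + 12547 / 798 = 15.72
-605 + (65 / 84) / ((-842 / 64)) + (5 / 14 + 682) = 77.30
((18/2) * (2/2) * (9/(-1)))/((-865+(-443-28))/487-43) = 39447/22277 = 1.77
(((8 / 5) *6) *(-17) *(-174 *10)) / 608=8874 / 19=467.05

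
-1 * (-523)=523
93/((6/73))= 2263/2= 1131.50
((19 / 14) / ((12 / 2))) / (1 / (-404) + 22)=1919 / 186627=0.01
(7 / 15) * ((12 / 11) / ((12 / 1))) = 7 / 165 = 0.04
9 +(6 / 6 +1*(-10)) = 0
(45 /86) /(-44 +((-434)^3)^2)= 45 /574694218795089592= 0.00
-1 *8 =-8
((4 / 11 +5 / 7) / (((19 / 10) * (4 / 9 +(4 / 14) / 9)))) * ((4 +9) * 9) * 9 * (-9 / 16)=-2359773 / 3344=-705.67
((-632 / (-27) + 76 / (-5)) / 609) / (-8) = -277 / 164430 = -0.00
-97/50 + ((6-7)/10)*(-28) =43/50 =0.86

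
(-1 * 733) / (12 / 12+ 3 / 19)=-13927 / 22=-633.05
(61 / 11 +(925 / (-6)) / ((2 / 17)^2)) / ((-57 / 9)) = 2939111 / 1672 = 1757.84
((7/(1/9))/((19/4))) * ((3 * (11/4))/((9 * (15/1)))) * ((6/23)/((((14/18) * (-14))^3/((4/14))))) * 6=-72171/257063065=-0.00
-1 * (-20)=20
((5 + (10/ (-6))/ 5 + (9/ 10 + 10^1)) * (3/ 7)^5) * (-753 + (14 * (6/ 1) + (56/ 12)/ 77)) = -55668735/ 369754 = -150.56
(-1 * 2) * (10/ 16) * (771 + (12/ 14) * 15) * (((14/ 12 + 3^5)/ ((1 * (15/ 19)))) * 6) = -50910215/ 28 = -1818221.96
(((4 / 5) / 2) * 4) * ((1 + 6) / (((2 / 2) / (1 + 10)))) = 616 / 5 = 123.20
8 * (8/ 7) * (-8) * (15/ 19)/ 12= -640/ 133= -4.81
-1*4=-4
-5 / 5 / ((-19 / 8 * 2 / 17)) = 68 / 19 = 3.58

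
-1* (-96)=96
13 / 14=0.93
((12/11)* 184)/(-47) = -2208/517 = -4.27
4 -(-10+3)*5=39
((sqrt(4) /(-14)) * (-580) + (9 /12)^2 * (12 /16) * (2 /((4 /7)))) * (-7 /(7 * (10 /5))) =-42.17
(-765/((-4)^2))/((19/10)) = -3825/152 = -25.16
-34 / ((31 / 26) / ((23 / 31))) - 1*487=-488339 / 961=-508.16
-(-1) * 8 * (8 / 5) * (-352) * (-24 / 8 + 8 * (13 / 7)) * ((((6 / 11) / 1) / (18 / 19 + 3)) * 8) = -51675136 / 875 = -59057.30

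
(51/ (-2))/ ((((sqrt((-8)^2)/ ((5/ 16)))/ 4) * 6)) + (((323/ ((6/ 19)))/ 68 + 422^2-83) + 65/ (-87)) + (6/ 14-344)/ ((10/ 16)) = 13833745147/ 77952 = 177464.92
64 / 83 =0.77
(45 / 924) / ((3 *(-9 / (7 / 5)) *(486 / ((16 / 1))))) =-2 / 24057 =-0.00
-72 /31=-2.32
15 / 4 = 3.75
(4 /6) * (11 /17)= 22 /51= 0.43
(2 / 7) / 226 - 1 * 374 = -374.00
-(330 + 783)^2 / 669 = -412923 / 223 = -1851.67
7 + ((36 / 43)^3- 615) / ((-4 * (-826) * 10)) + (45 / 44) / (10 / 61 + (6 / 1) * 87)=803432513304199 / 115049519874520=6.98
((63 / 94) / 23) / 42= 3 / 4324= 0.00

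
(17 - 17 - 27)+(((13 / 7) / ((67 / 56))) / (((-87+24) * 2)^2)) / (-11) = -78979157 / 2925153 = -27.00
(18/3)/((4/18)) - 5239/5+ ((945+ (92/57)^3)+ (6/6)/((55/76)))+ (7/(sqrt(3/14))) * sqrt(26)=-715167109/10185615+ 14 * sqrt(273)/3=6.89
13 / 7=1.86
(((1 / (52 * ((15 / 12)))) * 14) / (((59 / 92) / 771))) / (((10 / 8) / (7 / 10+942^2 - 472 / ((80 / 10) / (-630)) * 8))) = 23529769877712 / 95875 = 245421328.58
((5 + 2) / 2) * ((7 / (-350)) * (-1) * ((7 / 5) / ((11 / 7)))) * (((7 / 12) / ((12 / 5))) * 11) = 2401 / 14400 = 0.17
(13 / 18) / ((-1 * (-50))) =13 / 900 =0.01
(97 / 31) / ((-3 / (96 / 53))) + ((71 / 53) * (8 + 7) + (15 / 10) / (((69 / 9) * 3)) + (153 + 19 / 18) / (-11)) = 15956884 / 3741111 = 4.27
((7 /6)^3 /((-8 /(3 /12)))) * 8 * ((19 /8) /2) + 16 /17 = 110395 /235008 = 0.47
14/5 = 2.80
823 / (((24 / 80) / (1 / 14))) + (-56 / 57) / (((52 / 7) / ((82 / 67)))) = 195.79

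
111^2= 12321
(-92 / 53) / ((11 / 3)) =-0.47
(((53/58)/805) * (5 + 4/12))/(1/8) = 3392/70035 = 0.05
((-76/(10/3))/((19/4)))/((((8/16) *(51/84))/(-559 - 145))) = 946176/85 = 11131.48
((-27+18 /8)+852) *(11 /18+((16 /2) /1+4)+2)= 290089 /24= 12087.04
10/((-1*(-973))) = 0.01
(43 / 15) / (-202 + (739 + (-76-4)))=43 / 6855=0.01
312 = 312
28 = 28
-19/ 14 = -1.36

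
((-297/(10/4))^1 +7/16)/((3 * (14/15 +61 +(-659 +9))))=9469/141136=0.07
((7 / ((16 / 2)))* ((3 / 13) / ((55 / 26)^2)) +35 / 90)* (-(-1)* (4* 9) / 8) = 5908 / 3025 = 1.95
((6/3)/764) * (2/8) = 1/1528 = 0.00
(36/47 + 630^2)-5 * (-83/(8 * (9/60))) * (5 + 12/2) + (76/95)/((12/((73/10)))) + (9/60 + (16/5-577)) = 5641857947/14100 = 400131.77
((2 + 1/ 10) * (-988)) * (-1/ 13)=798/ 5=159.60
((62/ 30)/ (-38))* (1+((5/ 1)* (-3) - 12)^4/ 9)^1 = -183055/ 57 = -3211.49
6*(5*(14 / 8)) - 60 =-15 / 2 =-7.50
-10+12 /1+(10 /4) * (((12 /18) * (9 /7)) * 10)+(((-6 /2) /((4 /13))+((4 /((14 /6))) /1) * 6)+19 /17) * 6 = 7937 /238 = 33.35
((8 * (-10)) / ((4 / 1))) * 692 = -13840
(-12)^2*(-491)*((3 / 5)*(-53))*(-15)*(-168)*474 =2685653542656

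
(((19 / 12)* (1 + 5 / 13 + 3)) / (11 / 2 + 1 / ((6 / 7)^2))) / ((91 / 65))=855 / 1183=0.72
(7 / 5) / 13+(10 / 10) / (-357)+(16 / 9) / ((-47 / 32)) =-3617126 / 3271905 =-1.11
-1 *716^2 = -512656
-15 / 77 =-0.19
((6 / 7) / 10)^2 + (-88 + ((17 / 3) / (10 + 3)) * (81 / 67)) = -93323686 / 1066975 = -87.47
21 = 21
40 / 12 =10 / 3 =3.33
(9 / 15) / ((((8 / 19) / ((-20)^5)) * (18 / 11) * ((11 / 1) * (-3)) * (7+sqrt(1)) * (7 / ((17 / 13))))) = 1615000 / 819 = 1971.92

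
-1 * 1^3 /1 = -1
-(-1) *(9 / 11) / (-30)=-3 / 110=-0.03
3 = 3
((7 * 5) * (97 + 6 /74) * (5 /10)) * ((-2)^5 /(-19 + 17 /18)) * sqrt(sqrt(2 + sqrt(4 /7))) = 1034496 * 7^(3 /4) * (2 * sqrt(7) + 14)^(1 /4) /2405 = 3879.53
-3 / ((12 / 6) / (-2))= 3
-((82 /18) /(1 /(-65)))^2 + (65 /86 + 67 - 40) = -87654.03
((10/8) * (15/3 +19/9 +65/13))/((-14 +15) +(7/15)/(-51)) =46325/3032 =15.28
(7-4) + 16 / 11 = 49 / 11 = 4.45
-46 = -46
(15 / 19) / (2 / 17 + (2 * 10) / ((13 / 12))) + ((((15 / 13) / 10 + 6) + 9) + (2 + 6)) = 11743151 / 507091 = 23.16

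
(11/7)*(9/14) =99/98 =1.01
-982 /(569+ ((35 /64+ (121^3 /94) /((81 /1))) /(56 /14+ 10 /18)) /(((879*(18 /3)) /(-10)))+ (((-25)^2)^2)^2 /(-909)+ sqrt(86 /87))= 28606296542951623832838144*sqrt(7482) /71413255201172815298914193220172005076277+ 417768415808717656561495469088463488 /71413255201172815298914193220172005076277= 0.00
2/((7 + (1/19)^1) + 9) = 38/305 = 0.12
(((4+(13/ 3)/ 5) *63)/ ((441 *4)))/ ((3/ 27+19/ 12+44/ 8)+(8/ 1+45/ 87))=6351/ 574105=0.01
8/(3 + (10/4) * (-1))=16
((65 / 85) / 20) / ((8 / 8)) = 13 / 340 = 0.04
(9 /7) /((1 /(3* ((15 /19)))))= 405 /133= 3.05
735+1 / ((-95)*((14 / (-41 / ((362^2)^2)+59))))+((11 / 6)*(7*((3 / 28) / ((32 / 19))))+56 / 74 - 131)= 584809473705488531 / 965783083600640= 605.53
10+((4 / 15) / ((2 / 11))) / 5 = 772 / 75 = 10.29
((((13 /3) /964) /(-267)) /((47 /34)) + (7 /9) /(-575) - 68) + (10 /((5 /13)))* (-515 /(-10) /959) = -222151994289151 /3335359180650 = -66.61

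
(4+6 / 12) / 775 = 9 / 1550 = 0.01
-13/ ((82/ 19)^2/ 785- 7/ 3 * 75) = 3684005/ 49585651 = 0.07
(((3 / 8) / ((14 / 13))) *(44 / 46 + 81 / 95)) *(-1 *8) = -154167 / 30590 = -5.04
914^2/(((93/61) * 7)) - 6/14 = 50958877/651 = 78277.84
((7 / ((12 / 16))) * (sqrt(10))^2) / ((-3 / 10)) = -2800 / 9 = -311.11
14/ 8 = 7/ 4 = 1.75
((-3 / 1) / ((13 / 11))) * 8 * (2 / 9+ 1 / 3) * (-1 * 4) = 1760 / 39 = 45.13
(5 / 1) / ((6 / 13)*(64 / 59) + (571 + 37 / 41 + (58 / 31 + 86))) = 4874285 / 643672788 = 0.01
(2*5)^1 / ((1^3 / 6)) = 60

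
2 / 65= 0.03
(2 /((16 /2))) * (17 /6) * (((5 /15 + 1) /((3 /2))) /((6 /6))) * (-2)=-34 /27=-1.26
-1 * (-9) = 9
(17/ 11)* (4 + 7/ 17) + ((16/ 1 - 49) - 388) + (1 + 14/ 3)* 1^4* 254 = 33830/ 33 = 1025.15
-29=-29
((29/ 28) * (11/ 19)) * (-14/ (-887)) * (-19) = -319/ 1774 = -0.18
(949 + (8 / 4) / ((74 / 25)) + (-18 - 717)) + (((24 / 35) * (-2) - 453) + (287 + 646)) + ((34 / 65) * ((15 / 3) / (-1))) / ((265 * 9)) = 5567428823 / 8030295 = 693.30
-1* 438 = -438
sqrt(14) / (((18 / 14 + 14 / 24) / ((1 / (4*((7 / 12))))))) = 36*sqrt(14) / 157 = 0.86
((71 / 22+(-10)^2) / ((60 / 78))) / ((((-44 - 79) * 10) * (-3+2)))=9841 / 90200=0.11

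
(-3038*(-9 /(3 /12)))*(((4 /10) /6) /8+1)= 551397 /5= 110279.40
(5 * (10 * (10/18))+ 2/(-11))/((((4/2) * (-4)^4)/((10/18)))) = 3415/114048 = 0.03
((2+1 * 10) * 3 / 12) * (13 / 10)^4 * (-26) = -1113879 / 5000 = -222.78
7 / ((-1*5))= -7 / 5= -1.40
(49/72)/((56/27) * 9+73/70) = 1715/49668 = 0.03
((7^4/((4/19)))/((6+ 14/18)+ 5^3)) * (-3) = -1231713/4744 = -259.64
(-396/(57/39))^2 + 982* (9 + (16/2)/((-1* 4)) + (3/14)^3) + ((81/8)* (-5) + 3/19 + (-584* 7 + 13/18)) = 678971580019/8915256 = 76158.39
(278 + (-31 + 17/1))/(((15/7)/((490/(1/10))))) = 603680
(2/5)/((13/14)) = 28/65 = 0.43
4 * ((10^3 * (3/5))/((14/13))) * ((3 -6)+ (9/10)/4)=-43290/7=-6184.29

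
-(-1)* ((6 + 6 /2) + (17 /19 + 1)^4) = 2852505 /130321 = 21.89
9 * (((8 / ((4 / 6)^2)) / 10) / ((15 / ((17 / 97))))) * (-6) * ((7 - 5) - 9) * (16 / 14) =9.09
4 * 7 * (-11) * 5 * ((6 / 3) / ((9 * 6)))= -1540 / 27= -57.04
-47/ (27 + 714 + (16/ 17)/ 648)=-64719/ 1020359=-0.06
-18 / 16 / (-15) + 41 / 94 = 961 / 1880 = 0.51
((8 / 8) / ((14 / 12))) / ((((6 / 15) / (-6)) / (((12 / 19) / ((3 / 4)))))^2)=345600 / 2527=136.76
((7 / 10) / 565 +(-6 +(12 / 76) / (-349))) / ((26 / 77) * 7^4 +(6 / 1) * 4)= -2472375763 / 344005007300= -0.01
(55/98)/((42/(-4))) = -55/1029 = -0.05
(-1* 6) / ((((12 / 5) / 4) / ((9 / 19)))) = -90 / 19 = -4.74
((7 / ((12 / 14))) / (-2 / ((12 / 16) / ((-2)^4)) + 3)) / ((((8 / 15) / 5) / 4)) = -525 / 68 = -7.72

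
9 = 9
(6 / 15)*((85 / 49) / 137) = 34 / 6713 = 0.01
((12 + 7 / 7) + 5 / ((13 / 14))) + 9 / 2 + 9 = 829 / 26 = 31.88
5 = 5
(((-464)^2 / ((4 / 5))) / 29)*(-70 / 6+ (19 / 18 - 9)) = -1637920 / 9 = -181991.11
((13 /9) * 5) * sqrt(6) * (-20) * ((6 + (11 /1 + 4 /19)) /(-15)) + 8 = 8 + 28340 * sqrt(6) /171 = 413.96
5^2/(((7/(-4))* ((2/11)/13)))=-7150/7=-1021.43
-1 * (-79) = 79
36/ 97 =0.37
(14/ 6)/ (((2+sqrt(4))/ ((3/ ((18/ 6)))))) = 7/ 12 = 0.58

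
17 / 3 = 5.67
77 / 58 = 1.33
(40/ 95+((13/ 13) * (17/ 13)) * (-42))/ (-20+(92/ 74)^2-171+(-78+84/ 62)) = 571313818/ 2789370259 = 0.20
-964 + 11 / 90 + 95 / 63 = -606293 / 630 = -962.37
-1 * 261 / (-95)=261 / 95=2.75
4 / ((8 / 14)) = 7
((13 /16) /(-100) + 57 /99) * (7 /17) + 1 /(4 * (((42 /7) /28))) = 24647 /17600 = 1.40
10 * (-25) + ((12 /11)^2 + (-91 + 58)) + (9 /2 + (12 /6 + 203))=-17499 /242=-72.31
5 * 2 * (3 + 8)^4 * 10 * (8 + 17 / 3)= 20009366.67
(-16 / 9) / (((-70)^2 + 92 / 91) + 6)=-728 / 2009421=-0.00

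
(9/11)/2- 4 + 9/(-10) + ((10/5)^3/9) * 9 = 193/55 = 3.51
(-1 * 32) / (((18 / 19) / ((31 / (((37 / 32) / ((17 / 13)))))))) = -5126656 / 4329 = -1184.26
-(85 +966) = -1051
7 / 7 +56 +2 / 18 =514 / 9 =57.11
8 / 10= 4 / 5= 0.80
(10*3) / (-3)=-10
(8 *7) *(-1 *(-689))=38584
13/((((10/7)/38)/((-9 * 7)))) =-108927/5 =-21785.40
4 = 4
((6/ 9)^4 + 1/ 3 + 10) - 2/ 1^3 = 691/ 81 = 8.53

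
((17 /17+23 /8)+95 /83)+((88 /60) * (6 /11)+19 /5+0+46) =184657 /3320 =55.62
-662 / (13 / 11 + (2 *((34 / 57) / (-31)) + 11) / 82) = -1055118108 / 2096681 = -503.23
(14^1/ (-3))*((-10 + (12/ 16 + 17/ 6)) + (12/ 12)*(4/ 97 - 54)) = 491939/ 1746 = 281.75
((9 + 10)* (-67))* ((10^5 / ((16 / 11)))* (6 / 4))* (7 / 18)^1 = -51052604.17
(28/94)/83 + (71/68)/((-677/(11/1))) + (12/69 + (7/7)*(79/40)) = 88208095283/41304880280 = 2.14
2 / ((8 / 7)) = 7 / 4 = 1.75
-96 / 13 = -7.38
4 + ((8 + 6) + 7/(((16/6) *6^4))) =62215/3456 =18.00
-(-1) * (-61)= -61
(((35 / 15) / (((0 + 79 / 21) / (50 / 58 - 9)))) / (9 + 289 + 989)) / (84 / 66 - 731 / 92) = 1063888 / 1810121391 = 0.00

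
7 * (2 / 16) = 7 / 8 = 0.88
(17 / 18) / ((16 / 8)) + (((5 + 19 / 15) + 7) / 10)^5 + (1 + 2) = 7.58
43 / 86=1 / 2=0.50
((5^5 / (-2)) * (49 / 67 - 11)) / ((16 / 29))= 3896875 / 134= 29081.16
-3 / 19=-0.16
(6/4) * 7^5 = 50421/2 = 25210.50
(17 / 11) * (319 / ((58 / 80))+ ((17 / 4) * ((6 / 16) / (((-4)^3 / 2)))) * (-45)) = 683.46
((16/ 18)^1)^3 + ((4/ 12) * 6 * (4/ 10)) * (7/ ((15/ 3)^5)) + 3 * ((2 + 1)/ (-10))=-4462301/ 22781250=-0.20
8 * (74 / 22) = 296 / 11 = 26.91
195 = 195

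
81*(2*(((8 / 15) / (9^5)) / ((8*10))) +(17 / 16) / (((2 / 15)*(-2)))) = -1129312061 / 3499200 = -322.73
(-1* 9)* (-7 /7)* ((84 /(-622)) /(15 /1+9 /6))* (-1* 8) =2016 /3421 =0.59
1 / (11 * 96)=0.00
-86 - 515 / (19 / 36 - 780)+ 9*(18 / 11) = -1981444 / 28061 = -70.61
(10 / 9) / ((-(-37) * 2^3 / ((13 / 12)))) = 65 / 15984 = 0.00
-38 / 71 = -0.54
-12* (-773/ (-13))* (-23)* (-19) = -4053612/ 13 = -311816.31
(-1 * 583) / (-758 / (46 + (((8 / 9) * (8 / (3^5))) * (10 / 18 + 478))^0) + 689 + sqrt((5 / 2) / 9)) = -3119603850 / 3600504041 + 3863541 * sqrt(10) / 18002520205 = -0.87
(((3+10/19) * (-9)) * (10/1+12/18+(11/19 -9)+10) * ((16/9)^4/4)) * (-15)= 3831070720/263169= 14557.45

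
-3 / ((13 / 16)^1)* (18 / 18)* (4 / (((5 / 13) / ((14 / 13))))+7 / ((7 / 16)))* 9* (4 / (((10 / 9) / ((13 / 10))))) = -528768 / 125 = -4230.14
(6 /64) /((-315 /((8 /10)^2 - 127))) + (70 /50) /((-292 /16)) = -79931 /2044000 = -0.04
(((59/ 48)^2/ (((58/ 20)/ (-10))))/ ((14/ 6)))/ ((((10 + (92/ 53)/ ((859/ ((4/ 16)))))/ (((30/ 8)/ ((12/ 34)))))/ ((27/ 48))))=-1010306729625/ 757141331968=-1.33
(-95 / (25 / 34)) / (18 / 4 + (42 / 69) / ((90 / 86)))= -267444 / 10519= -25.42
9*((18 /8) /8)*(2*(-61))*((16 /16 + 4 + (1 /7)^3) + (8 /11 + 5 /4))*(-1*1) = 520509645 /241472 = 2155.57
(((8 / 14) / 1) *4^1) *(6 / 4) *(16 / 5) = 384 / 35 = 10.97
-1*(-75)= 75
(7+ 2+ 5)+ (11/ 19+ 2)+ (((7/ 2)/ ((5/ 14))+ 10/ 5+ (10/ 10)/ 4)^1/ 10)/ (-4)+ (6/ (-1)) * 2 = 65021/ 15200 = 4.28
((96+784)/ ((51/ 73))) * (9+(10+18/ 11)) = 1325680/ 51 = 25993.73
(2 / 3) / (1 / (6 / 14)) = 2 / 7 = 0.29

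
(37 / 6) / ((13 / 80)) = 1480 / 39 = 37.95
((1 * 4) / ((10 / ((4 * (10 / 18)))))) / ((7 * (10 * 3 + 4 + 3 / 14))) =16 / 4311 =0.00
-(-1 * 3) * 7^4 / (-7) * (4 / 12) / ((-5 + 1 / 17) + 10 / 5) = 5831 / 50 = 116.62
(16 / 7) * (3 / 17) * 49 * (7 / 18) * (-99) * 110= -1422960 / 17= -83703.53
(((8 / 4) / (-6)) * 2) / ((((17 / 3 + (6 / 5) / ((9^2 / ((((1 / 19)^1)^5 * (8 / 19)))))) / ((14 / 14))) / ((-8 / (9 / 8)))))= 30109363840 / 35990098981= 0.84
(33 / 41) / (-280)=-33 / 11480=-0.00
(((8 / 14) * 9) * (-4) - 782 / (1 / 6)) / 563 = -32988 / 3941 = -8.37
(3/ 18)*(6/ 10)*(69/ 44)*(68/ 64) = 1173/ 7040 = 0.17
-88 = -88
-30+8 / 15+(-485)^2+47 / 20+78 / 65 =2822389 / 12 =235199.08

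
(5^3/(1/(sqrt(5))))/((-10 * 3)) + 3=-6.32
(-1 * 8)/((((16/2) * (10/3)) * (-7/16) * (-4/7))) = -6/5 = -1.20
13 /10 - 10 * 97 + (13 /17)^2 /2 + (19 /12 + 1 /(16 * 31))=-2078822557 /2150160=-966.82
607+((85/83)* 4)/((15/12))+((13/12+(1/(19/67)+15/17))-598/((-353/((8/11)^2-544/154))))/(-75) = 880510386823877/1442816949420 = 610.27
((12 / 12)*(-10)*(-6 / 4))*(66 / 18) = 55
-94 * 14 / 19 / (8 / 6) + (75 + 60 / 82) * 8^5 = 1933107693 / 779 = 2481524.64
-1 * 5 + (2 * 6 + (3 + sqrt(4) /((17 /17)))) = 12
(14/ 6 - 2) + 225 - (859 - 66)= -1703/ 3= -567.67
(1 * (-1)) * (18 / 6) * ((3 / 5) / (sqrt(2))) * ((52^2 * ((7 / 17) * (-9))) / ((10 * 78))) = 4914 * sqrt(2) / 425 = 16.35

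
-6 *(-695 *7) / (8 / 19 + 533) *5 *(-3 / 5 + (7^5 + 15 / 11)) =4598793.19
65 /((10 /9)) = 117 /2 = 58.50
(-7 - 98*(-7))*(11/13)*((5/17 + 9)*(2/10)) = 1180102/1105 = 1067.97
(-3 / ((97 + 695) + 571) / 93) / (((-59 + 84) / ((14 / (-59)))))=14 / 62323175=0.00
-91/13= -7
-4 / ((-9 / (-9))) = -4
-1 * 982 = -982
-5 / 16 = -0.31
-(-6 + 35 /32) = 157 /32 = 4.91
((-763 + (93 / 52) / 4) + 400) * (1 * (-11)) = 829521 / 208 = 3988.08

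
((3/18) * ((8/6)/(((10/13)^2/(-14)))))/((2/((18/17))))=-1183/425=-2.78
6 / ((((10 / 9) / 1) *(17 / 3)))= 81 / 85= 0.95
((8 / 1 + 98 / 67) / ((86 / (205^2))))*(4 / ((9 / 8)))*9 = 426301600 / 2881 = 147970.01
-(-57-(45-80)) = 22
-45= -45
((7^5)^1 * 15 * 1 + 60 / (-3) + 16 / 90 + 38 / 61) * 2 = 1383951046 / 2745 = 504171.60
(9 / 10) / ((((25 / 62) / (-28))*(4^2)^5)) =-1953 / 32768000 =-0.00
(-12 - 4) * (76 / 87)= -1216 / 87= -13.98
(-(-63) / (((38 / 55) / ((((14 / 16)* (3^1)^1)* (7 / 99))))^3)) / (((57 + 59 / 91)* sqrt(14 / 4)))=1338257375* sqrt(14) / 442150674432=0.01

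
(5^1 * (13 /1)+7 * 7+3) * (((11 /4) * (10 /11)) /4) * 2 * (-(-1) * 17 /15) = 663 /4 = 165.75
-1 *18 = -18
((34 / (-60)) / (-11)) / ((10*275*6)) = 17 / 5445000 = 0.00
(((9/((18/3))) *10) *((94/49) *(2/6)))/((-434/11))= -2585/10633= -0.24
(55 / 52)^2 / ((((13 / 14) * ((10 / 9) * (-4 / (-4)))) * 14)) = 5445 / 70304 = 0.08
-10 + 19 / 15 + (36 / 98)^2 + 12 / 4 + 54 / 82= -7294261 / 1476615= -4.94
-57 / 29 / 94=-57 / 2726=-0.02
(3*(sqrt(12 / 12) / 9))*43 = 43 / 3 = 14.33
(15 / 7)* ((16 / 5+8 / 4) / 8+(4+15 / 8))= 783 / 56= 13.98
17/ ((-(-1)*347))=17/ 347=0.05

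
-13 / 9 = -1.44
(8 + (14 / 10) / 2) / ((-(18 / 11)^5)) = -4670479 / 6298560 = -0.74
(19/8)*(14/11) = 3.02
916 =916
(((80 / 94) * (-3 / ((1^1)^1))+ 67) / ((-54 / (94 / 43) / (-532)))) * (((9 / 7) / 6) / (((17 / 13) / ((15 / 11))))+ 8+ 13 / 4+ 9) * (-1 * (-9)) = 47824881 / 187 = 255748.03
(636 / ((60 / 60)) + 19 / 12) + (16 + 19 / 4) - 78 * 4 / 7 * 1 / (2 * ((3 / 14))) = 1663 / 3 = 554.33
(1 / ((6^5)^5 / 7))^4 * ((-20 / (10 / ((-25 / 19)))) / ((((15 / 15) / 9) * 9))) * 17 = 1020425 / 6206526923250673607918557538001549295102865249493071279659183680510222844035072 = 0.00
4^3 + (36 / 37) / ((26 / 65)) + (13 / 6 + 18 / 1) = 19225 / 222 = 86.60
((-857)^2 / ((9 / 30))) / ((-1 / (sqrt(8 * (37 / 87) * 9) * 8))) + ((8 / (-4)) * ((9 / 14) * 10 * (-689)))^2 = 3845240100 / 49-117511840 * sqrt(6438) / 87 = -29902895.66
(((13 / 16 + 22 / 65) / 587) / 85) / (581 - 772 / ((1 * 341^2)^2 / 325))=16184961340317 / 407646765513955442800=0.00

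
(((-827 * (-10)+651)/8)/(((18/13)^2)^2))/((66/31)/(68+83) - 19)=-1192684539761/74636256384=-15.98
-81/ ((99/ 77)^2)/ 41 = -1.20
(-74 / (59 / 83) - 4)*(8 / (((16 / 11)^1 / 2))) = -70158 / 59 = -1189.12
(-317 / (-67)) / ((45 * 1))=317 / 3015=0.11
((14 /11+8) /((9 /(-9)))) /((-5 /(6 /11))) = 1.01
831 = 831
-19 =-19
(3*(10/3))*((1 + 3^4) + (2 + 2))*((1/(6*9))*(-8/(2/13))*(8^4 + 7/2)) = -3394993.33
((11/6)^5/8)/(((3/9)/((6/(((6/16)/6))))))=161051/216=745.61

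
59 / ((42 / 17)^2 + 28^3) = 17051 / 6345892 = 0.00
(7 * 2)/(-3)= -4.67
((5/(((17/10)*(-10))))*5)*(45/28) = -1125/476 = -2.36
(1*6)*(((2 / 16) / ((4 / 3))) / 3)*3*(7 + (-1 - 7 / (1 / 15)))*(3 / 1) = -2673 / 16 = -167.06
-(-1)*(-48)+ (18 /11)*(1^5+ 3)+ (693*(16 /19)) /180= -39932 /1045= -38.21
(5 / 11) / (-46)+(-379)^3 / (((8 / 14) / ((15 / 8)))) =-1446196979615 / 8096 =-178631049.85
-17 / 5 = -3.40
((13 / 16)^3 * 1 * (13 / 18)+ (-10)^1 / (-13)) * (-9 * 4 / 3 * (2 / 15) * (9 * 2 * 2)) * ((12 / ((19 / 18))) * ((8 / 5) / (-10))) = 121.18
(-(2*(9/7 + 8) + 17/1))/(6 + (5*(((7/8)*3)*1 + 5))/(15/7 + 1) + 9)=-43824/33425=-1.31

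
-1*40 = -40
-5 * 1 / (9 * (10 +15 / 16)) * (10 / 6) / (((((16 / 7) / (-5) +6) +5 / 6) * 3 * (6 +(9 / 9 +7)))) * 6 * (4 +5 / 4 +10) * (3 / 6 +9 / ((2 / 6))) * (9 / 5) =-13420 / 9373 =-1.43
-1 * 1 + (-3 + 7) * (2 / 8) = 0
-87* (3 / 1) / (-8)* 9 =293.62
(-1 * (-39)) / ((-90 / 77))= -1001 / 30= -33.37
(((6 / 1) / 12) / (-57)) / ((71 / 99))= -33 / 2698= -0.01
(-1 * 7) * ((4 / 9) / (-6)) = 14 / 27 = 0.52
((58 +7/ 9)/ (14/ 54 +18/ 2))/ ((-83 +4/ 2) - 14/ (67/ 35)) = -106329/ 1479250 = -0.07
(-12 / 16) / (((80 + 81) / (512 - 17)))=-1485 / 644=-2.31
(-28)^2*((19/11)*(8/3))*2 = 238336/33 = 7222.30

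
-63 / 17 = -3.71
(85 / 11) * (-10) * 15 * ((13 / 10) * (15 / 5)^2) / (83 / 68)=-10143900 / 913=-11110.51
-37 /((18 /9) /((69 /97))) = -2553 /194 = -13.16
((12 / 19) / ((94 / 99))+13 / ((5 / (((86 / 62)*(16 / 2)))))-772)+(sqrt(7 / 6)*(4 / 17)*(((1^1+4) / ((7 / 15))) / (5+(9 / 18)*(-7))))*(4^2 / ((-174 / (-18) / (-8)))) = -102770814 / 138415-12800*sqrt(42) / 3451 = -766.52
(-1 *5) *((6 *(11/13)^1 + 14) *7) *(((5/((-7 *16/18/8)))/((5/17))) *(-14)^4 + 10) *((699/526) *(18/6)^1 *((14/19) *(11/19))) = 1176817836181680/1234259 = 953461012.79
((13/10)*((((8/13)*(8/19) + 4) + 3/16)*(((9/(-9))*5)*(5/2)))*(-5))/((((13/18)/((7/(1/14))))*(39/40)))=322903875/6422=50280.89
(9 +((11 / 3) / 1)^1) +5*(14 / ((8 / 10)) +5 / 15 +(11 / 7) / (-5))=4211 / 42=100.26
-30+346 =316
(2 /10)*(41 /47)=41 /235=0.17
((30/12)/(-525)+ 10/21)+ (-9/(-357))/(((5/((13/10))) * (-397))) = 79539/168725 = 0.47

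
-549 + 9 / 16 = -8775 / 16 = -548.44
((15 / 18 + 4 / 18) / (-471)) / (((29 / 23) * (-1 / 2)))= 437 / 122931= 0.00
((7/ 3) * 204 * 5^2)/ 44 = 2975/ 11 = 270.45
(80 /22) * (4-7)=-120 /11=-10.91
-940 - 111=-1051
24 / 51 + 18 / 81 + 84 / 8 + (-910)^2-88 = 253375097 / 306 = 828023.19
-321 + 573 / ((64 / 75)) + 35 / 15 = 67741 / 192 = 352.82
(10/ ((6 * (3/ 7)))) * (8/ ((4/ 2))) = 140/ 9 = 15.56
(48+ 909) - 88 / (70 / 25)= 6479 / 7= 925.57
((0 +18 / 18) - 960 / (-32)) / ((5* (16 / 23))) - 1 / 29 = 20597 / 2320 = 8.88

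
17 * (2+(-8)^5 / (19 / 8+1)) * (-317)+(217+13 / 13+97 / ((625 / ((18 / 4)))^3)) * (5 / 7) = 551721568080629893 / 10546875000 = 52311378.31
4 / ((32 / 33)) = 33 / 8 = 4.12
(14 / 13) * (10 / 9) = 140 / 117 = 1.20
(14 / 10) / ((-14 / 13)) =-13 / 10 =-1.30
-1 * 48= -48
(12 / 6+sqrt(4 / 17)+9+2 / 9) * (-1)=-101 / 9 -2 * sqrt(17) / 17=-11.71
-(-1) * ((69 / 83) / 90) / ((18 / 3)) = 23 / 14940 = 0.00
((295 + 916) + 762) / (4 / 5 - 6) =-9865 / 26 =-379.42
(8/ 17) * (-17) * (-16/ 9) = 128/ 9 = 14.22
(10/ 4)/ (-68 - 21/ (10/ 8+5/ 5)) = -15/ 464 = -0.03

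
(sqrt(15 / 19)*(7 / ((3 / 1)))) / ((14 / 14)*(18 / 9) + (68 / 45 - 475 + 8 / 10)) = -105*sqrt(285) / 402439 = -0.00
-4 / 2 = -2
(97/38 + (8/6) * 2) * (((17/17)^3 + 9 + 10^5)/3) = 29752975/171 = 173994.01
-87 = -87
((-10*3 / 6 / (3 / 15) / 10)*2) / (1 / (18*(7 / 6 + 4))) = -465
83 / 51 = 1.63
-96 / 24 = -4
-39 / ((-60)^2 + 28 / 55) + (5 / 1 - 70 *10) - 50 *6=-197040005 / 198028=-995.01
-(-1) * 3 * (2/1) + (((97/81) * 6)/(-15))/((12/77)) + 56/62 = 288481/75330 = 3.83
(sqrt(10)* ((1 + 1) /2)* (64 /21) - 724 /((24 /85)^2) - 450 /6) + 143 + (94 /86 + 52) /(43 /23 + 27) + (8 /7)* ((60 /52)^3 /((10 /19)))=-71199592962185 /7903821744 + 64* sqrt(10) /21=-8998.61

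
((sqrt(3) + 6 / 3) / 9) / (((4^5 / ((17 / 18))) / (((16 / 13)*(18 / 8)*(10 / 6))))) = 85*sqrt(3) / 179712 + 85 / 89856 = 0.00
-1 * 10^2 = -100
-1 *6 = -6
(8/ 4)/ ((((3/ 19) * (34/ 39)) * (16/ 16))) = 247/ 17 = 14.53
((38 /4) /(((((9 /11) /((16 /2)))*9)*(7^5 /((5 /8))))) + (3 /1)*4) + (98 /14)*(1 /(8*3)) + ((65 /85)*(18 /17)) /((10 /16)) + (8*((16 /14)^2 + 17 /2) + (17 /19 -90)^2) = 45630192392554187 /5681202309720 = 8031.78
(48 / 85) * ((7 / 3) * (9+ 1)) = 13.18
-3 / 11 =-0.27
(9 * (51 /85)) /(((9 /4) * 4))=3 /5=0.60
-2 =-2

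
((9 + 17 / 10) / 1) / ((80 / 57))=6099 / 800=7.62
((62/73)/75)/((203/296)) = 18352/1111425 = 0.02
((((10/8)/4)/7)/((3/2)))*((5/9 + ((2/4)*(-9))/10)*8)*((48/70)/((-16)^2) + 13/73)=280801/61810560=0.00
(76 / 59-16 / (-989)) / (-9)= -76108 / 525159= -0.14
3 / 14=0.21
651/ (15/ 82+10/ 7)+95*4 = 725174/ 925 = 783.97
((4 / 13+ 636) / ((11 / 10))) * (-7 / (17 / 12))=-631680 / 221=-2858.28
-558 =-558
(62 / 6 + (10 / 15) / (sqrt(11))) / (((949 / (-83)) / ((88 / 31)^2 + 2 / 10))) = -7.61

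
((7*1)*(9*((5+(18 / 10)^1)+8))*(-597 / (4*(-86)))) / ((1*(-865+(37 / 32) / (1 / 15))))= -1590408 / 833125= -1.91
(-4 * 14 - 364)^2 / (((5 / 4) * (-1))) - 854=-141974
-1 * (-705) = 705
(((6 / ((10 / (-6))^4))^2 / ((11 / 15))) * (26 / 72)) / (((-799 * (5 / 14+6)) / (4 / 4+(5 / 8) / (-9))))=-13334139 / 244444062500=-0.00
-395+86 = -309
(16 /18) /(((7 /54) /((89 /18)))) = 712 /21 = 33.90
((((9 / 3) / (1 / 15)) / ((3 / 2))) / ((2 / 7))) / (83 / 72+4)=20.38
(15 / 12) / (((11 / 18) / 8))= 180 / 11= 16.36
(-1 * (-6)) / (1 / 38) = 228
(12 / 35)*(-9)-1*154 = -5498 / 35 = -157.09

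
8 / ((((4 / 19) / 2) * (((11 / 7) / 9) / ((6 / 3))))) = 9576 / 11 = 870.55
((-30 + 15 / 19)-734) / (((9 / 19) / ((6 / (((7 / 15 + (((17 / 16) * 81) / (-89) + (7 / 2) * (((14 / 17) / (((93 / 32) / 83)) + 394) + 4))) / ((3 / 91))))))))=-326467393440 / 1510745981381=-0.22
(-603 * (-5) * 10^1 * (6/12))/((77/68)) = 1025100/77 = 13312.99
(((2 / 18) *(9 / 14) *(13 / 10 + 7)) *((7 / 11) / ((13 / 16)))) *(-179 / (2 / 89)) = -2644546 / 715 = -3698.67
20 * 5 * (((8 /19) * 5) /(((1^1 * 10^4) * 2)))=1 /95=0.01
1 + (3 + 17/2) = 25/2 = 12.50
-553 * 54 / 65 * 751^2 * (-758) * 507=497889053196444 / 5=99577810639288.80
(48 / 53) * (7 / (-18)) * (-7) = 392 / 159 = 2.47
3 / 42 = 1 / 14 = 0.07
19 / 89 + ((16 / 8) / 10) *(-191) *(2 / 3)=-33713 / 1335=-25.25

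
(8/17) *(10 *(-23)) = -1840/17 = -108.24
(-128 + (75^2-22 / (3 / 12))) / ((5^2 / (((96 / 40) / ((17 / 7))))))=454356 / 2125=213.81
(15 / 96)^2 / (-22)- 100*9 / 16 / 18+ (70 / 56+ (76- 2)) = 1624807 / 22528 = 72.12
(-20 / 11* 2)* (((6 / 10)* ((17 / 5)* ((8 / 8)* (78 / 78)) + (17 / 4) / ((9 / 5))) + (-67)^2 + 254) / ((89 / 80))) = -45565984 / 2937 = -15514.47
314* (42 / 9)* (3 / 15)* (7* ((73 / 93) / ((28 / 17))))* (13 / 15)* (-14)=-248222338 / 20925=-11862.48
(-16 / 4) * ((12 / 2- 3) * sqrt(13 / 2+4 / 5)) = -6 * sqrt(730) / 5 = -32.42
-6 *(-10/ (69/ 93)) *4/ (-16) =-465/ 23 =-20.22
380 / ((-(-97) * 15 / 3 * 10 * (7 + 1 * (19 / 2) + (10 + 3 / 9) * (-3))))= -76 / 14065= -0.01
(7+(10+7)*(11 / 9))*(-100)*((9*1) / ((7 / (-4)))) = 100000 / 7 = 14285.71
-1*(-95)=95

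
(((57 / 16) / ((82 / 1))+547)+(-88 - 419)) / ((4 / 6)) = 157611 / 2624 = 60.07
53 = 53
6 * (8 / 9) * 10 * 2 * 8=853.33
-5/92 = -0.05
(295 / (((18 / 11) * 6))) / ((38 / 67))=52.98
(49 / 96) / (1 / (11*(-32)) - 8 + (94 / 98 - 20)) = -26411 / 1399347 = -0.02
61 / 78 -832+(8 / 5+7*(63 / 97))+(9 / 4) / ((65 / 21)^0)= -822.82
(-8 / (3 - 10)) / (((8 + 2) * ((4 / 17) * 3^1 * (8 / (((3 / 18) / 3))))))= 17 / 15120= 0.00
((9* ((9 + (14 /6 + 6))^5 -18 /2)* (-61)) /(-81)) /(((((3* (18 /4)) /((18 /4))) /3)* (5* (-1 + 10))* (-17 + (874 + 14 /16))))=37107700072 /135084429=274.70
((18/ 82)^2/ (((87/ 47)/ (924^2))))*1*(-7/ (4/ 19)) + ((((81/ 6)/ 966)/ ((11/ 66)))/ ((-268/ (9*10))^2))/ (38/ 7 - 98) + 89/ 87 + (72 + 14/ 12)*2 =-713985307658868277/ 966372096576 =-738830.63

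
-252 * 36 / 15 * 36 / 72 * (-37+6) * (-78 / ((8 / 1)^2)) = -228501 / 20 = -11425.05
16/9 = 1.78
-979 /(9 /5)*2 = -9790 /9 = -1087.78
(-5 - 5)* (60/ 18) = -100/ 3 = -33.33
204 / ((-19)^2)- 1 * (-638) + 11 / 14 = 3231279 / 5054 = 639.35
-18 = -18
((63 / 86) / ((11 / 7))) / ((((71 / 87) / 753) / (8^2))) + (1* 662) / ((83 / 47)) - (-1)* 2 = 27905.42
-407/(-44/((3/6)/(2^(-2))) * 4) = 37/8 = 4.62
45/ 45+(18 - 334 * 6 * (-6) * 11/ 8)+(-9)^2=16633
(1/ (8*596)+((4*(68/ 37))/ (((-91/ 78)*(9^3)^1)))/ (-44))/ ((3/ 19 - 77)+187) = 0.00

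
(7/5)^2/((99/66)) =98/75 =1.31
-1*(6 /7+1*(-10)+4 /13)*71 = 57084 /91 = 627.30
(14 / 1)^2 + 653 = 849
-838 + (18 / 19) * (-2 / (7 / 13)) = -841.52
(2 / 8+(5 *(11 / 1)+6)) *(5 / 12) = 1225 / 48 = 25.52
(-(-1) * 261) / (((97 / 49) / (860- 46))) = 10410246 / 97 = 107322.12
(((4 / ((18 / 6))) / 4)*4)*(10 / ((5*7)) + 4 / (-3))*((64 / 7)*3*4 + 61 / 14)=-70268 / 441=-159.34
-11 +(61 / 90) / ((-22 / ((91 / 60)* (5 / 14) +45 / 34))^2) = -79727563859 / 7251171840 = -11.00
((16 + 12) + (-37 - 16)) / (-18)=25 / 18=1.39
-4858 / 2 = -2429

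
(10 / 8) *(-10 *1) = -25 / 2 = -12.50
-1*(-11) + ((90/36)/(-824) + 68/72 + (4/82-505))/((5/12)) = -303707233/253380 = -1198.62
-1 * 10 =-10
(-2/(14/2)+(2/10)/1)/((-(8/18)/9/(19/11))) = 4617/1540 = 3.00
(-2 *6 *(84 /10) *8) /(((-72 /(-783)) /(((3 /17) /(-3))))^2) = -476847 /1445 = -330.00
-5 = -5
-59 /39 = -1.51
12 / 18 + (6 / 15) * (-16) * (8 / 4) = -182 / 15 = -12.13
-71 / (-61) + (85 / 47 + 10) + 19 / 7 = 314817 / 20069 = 15.69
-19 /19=-1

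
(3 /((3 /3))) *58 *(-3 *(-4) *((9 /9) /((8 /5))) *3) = 3915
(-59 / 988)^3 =-205379 / 964430272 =-0.00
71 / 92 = 0.77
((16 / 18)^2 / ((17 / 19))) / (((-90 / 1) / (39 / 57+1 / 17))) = -0.01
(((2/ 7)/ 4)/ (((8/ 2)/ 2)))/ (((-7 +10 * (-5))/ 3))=-1/ 532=-0.00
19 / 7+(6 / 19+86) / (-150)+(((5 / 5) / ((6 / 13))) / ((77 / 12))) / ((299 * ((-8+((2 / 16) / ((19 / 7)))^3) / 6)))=481222635497 / 225080732745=2.14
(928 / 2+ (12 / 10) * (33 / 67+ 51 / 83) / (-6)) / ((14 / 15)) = 19343046 / 38927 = 496.91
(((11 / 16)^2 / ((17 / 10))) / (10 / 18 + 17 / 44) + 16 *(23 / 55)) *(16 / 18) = 77965841 / 12555180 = 6.21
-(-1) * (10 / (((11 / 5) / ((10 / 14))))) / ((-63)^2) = 250 / 305613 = 0.00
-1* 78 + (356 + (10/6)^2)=2527/9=280.78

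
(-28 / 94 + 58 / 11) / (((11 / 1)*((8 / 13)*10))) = 8359 / 113740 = 0.07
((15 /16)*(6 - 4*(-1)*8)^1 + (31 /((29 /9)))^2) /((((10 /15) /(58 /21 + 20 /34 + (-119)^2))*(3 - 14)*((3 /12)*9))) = -1453646843983 /13210428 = -110037.83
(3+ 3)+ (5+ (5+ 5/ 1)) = 21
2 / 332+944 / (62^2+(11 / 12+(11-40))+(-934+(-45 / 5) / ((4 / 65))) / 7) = 0.26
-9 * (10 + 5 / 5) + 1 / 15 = -1484 / 15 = -98.93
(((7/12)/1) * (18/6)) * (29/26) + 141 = 14867/104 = 142.95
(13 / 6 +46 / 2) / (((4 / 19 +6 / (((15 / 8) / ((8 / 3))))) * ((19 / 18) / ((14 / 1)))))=6795 / 178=38.17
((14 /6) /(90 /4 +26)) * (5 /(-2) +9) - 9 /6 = -691 /582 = -1.19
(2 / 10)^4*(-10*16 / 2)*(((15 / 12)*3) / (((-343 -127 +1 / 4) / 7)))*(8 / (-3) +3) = 0.00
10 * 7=70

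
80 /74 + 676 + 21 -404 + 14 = 308.08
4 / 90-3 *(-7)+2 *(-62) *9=-49273 / 45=-1094.96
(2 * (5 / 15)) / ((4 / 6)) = 1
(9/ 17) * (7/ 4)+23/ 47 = 4525/ 3196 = 1.42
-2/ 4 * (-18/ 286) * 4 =18/ 143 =0.13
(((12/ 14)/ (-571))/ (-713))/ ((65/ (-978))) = -5868/ 185240965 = -0.00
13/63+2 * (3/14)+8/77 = 512/693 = 0.74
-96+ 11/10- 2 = -969/10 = -96.90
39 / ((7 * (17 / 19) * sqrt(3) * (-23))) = -247 * sqrt(3) / 2737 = -0.16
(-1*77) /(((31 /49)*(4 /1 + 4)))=-3773 /248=-15.21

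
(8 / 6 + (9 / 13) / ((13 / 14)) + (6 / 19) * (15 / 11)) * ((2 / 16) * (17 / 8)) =0.67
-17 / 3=-5.67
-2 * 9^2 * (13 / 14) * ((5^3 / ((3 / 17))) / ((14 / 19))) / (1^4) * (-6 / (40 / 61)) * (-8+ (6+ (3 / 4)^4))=-223551715725 / 100352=-2227675.74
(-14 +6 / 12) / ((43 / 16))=-216 / 43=-5.02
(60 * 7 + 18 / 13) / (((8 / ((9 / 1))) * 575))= 24651 / 29900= 0.82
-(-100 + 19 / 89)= 8881 / 89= 99.79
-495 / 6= -82.50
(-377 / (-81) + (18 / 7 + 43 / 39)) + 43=51.33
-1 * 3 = -3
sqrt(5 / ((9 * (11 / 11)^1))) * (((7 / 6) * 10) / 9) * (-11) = -385 * sqrt(5) / 81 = -10.63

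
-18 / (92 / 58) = -261 / 23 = -11.35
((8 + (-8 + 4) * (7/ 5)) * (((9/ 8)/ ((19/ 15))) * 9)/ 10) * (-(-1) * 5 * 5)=3645/ 76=47.96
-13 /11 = -1.18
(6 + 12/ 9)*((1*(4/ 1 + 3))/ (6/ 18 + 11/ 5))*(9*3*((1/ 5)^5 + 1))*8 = 51991632/ 11875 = 4378.24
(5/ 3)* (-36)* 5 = -300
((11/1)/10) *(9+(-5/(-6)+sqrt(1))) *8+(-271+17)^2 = 193834/3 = 64611.33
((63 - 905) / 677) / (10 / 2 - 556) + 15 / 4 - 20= -24243387 / 1492108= -16.25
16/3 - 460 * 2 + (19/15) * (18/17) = -232898/255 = -913.33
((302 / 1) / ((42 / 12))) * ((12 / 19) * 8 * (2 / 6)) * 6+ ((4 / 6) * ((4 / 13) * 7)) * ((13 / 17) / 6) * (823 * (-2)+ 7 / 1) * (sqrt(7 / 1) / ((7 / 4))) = 115968 / 133-26224 * sqrt(7) / 153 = 418.46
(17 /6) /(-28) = -0.10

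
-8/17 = -0.47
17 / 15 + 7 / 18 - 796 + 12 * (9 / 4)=-69073 / 90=-767.48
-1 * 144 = -144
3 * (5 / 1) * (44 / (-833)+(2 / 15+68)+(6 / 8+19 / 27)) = 31277881 / 29988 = 1043.01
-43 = -43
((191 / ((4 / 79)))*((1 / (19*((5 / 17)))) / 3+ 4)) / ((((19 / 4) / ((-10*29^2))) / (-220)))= 6460148328920 / 1083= 5965049241.85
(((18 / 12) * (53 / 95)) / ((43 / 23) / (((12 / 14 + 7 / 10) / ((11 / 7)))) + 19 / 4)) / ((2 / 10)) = 797226 / 1264507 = 0.63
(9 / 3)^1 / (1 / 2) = 6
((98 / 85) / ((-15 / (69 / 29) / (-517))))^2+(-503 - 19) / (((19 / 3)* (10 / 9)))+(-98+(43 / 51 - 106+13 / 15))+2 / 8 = 300049550286397 / 34634482500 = 8663.32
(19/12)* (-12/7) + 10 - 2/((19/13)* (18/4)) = 8357/1197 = 6.98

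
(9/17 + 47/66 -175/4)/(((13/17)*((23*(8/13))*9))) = -95389/218592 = -0.44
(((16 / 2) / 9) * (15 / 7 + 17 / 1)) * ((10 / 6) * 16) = 85760 / 189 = 453.76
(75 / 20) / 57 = 5 / 76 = 0.07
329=329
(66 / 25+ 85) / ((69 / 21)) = 15337 / 575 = 26.67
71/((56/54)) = 1917/28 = 68.46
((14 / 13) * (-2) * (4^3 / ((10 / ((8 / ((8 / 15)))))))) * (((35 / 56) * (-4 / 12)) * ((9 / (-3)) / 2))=-840 / 13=-64.62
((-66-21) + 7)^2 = 6400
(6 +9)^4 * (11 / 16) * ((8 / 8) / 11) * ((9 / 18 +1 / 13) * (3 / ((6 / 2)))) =759375 / 416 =1825.42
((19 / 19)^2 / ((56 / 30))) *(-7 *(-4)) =15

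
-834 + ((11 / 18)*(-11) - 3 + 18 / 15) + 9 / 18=-37891 / 45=-842.02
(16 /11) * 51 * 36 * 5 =146880 /11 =13352.73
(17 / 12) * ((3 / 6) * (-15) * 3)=-255 / 8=-31.88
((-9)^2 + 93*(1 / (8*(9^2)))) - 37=9535 / 216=44.14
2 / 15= 0.13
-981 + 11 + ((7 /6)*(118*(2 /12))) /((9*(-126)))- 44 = -2956883 /2916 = -1014.02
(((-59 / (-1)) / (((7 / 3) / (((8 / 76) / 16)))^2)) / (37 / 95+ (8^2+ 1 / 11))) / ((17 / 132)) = 0.00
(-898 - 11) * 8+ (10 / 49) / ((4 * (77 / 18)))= -27437211 / 3773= -7271.99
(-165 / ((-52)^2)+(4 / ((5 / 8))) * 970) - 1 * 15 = 16745707 / 2704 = 6192.94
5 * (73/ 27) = 365/ 27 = 13.52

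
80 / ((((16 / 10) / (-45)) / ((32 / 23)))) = -3130.43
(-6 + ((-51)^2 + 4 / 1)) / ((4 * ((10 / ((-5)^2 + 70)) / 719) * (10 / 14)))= 248534573 / 40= 6213364.32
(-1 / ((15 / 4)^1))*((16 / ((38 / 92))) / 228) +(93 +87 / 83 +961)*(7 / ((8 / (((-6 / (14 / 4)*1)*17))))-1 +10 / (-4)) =-41254254833 / 1348335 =-30596.44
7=7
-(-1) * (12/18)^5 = 32/243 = 0.13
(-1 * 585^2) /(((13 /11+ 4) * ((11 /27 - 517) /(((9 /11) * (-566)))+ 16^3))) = -16.12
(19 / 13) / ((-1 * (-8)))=0.18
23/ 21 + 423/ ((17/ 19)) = 169168/ 357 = 473.86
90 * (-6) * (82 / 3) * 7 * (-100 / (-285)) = -688800 / 19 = -36252.63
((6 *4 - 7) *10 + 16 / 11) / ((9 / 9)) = 1886 / 11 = 171.45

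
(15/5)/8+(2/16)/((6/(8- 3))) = 23/48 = 0.48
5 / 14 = 0.36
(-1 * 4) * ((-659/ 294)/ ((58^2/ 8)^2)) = 5272/ 103970307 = 0.00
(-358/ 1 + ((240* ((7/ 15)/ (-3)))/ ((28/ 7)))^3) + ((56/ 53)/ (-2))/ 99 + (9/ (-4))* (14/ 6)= -74064073/ 62964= -1176.29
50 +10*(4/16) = 105/2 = 52.50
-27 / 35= -0.77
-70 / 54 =-35 / 27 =-1.30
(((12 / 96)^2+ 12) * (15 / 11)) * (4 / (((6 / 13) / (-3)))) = -149955 / 352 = -426.01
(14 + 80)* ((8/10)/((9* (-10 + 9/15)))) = -8/9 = -0.89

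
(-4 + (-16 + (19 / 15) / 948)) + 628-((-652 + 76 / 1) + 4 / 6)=16827019 / 14220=1183.33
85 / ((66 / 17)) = 1445 / 66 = 21.89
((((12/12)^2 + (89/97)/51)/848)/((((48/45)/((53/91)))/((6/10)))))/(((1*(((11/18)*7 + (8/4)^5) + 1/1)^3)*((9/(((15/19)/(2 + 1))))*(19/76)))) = 1529685/1722714087156062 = 0.00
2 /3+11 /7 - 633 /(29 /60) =-796217 /609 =-1307.42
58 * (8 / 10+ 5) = 1682 / 5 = 336.40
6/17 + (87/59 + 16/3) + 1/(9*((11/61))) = 772234/99297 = 7.78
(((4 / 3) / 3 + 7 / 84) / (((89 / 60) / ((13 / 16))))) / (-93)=-1235 / 397296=-0.00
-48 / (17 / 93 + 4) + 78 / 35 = -125898 / 13615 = -9.25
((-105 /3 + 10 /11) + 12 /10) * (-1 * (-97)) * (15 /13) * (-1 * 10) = 5264190 /143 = 36812.52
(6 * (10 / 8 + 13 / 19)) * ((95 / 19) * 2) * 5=11025 / 19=580.26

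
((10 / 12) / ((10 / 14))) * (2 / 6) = 7 / 18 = 0.39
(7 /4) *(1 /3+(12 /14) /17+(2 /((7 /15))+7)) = 2083 /102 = 20.42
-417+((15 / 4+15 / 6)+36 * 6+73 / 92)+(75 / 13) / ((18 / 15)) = -189.15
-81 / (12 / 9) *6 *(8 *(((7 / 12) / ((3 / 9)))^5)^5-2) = -977638818539772390620079 / 281474976710656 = -3473270803.55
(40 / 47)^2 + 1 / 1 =3809 / 2209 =1.72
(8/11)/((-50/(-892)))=3568/275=12.97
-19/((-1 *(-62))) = -19/62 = -0.31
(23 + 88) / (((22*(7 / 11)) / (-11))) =-87.21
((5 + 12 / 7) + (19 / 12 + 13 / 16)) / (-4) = -3061 / 1344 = -2.28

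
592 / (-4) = -148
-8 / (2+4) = -4 / 3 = -1.33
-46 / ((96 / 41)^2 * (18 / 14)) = -270641 / 41472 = -6.53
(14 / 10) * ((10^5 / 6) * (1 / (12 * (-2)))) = -8750 / 9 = -972.22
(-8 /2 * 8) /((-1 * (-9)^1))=-32 /9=-3.56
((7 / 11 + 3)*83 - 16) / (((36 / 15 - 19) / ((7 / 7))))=-15720 / 913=-17.22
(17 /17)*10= 10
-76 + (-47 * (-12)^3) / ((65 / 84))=6817204 / 65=104880.06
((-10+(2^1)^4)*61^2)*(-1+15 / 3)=89304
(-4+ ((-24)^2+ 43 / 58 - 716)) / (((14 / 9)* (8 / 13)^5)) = -3966523119 / 3801088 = -1043.52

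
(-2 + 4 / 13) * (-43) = 946 / 13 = 72.77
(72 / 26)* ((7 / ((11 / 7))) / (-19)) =-0.65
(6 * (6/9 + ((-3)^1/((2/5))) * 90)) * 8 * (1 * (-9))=291312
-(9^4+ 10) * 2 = -13142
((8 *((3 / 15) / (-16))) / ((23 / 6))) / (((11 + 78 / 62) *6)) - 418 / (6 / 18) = -109599631 / 87400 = -1254.00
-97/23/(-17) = 97/391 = 0.25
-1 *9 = -9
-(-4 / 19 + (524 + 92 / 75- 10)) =-515.02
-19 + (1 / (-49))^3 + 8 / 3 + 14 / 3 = -4117718 / 352947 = -11.67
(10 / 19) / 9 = 10 / 171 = 0.06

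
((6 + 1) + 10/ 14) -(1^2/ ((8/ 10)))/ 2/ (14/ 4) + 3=10.54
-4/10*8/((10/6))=-48/25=-1.92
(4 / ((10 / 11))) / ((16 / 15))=33 / 8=4.12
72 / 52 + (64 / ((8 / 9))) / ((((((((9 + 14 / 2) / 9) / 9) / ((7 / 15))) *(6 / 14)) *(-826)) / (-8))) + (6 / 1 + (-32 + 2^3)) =-48978 / 3835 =-12.77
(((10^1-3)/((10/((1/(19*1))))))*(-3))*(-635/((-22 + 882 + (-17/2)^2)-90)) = 1778/21337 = 0.08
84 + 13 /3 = 265 /3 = 88.33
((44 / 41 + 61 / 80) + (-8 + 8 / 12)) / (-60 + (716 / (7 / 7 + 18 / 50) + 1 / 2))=-919649 / 78114840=-0.01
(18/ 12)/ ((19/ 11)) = 33/ 38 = 0.87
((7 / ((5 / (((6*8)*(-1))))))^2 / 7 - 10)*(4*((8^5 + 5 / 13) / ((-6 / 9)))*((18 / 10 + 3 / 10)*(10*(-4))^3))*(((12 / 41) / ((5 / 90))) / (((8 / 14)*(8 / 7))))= 72161332761901824 / 533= 135387115875988.41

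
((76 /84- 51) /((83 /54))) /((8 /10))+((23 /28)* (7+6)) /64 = -6034703 /148736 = -40.57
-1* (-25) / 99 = 25 / 99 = 0.25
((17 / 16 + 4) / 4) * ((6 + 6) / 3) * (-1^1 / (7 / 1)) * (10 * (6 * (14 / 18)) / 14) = -135 / 56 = -2.41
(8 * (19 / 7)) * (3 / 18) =76 / 21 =3.62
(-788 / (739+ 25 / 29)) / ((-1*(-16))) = -5713 / 85824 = -0.07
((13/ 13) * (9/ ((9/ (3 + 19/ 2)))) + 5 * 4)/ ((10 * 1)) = 13/ 4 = 3.25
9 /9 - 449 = -448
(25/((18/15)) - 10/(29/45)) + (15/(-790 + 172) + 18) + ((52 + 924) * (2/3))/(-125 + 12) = 5918170/337531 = 17.53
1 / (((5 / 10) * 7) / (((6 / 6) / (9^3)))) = 2 / 5103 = 0.00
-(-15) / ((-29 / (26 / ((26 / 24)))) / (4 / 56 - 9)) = 22500 / 203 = 110.84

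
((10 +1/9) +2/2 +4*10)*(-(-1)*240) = 36800/3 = 12266.67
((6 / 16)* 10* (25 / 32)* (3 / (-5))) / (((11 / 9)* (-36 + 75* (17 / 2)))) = -675 / 282304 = -0.00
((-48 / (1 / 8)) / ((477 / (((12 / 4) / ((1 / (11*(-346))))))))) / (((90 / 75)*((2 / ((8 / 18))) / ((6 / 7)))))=4871680 / 3339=1459.02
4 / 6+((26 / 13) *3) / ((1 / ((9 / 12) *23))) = 625 / 6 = 104.17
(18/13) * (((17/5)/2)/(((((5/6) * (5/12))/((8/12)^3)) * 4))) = 816/1625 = 0.50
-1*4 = -4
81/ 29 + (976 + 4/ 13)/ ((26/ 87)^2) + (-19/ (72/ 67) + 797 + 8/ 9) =17912737045/ 1529112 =11714.47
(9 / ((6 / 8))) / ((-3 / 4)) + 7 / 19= -297 / 19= -15.63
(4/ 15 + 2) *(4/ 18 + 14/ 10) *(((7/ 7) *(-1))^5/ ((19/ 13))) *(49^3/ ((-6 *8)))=1898031317/ 307800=6166.44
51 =51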